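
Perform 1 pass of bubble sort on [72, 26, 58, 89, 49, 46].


Initial: [72, 26, 58, 89, 49, 46]
Pass 1: [26, 58, 72, 49, 46, 89] (4 swaps)

After 1 pass: [26, 58, 72, 49, 46, 89]


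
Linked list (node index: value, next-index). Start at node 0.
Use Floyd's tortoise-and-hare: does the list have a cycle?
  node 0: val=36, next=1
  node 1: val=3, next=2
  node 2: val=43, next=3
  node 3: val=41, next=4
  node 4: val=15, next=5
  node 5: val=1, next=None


Floyd's tortoise (slow, +1) and hare (fast, +2):
  init: slow=0, fast=0
  step 1: slow=1, fast=2
  step 2: slow=2, fast=4
  step 3: fast 4->5->None, no cycle

Cycle: no


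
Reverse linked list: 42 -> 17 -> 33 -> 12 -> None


Step 1: curr=42, set curr.next=prev(None) | reversed so far: 42
Step 2: curr=17, set curr.next=prev(42) | reversed so far: 17 -> 42
Step 3: curr=33, set curr.next=prev(17) | reversed so far: 33 -> 17 -> 42
Step 4: curr=12, set curr.next=prev(33) | reversed so far: 12 -> 33 -> 17 -> 42

12 -> 33 -> 17 -> 42 -> None


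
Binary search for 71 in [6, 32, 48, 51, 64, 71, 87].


Step 1: lo=0, hi=6, mid=3, val=51
Step 2: lo=4, hi=6, mid=5, val=71

Found at index 5


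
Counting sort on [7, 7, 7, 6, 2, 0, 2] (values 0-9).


Input: [7, 7, 7, 6, 2, 0, 2]
Counts: [1, 0, 2, 0, 0, 0, 1, 3, 0, 0]

Sorted: [0, 2, 2, 6, 7, 7, 7]


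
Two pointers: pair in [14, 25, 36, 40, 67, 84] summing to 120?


lo=0(14)+hi=5(84)=98
lo=1(25)+hi=5(84)=109
lo=2(36)+hi=5(84)=120

Yes: 36+84=120


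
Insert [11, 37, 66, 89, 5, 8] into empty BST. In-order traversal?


Insert 11: root
Insert 37: R from 11
Insert 66: R from 11 -> R from 37
Insert 89: R from 11 -> R from 37 -> R from 66
Insert 5: L from 11
Insert 8: L from 11 -> R from 5

In-order: [5, 8, 11, 37, 66, 89]


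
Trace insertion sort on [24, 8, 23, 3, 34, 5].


Initial: [24, 8, 23, 3, 34, 5]
Insert 8: [8, 24, 23, 3, 34, 5]
Insert 23: [8, 23, 24, 3, 34, 5]
Insert 3: [3, 8, 23, 24, 34, 5]
Insert 34: [3, 8, 23, 24, 34, 5]
Insert 5: [3, 5, 8, 23, 24, 34]

Sorted: [3, 5, 8, 23, 24, 34]


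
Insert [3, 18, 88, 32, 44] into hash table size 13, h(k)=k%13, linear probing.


Insert 3: h=3 -> slot 3
Insert 18: h=5 -> slot 5
Insert 88: h=10 -> slot 10
Insert 32: h=6 -> slot 6
Insert 44: h=5, 2 probes -> slot 7

Table: [None, None, None, 3, None, 18, 32, 44, None, None, 88, None, None]


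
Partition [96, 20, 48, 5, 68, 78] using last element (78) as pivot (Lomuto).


Pivot: 78
  20 <= 78: swap -> [20, 96, 48, 5, 68, 78]
  48 <= 78: swap -> [20, 48, 96, 5, 68, 78]
  5 <= 78: swap -> [20, 48, 5, 96, 68, 78]
  68 <= 78: swap -> [20, 48, 5, 68, 96, 78]
Place pivot at 4: [20, 48, 5, 68, 78, 96]

Partitioned: [20, 48, 5, 68, 78, 96]


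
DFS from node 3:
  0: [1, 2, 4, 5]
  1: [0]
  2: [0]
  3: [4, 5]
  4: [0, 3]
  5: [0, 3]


Visit 3, push [5, 4]
Visit 4, push [0]
Visit 0, push [5, 2, 1]
Visit 1, push []
Visit 2, push []
Visit 5, push []

DFS order: [3, 4, 0, 1, 2, 5]


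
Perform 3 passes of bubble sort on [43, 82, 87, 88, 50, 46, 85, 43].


Initial: [43, 82, 87, 88, 50, 46, 85, 43]
Pass 1: [43, 82, 87, 50, 46, 85, 43, 88] (4 swaps)
Pass 2: [43, 82, 50, 46, 85, 43, 87, 88] (4 swaps)
Pass 3: [43, 50, 46, 82, 43, 85, 87, 88] (3 swaps)

After 3 passes: [43, 50, 46, 82, 43, 85, 87, 88]


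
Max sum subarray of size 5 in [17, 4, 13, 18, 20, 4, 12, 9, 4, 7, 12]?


[0:5]: 72
[1:6]: 59
[2:7]: 67
[3:8]: 63
[4:9]: 49
[5:10]: 36
[6:11]: 44

Max: 72 at [0:5]


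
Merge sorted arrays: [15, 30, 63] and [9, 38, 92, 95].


Take 9 from B
Take 15 from A
Take 30 from A
Take 38 from B
Take 63 from A

Merged: [9, 15, 30, 38, 63, 92, 95]


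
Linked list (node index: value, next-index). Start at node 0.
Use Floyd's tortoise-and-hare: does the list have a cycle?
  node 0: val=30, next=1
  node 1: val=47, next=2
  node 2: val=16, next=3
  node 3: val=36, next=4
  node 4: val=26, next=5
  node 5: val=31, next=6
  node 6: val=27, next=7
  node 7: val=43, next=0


Floyd's tortoise (slow, +1) and hare (fast, +2):
  init: slow=0, fast=0
  step 1: slow=1, fast=2
  step 2: slow=2, fast=4
  step 3: slow=3, fast=6
  step 4: slow=4, fast=0
  step 5: slow=5, fast=2
  step 6: slow=6, fast=4
  step 7: slow=7, fast=6
  step 8: slow=0, fast=0
  slow == fast at node 0: cycle detected

Cycle: yes


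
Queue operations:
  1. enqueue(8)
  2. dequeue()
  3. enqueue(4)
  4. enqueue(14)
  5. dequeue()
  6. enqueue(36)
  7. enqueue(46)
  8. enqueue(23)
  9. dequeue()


enqueue(8) -> [8]
dequeue()->8, []
enqueue(4) -> [4]
enqueue(14) -> [4, 14]
dequeue()->4, [14]
enqueue(36) -> [14, 36]
enqueue(46) -> [14, 36, 46]
enqueue(23) -> [14, 36, 46, 23]
dequeue()->14, [36, 46, 23]

Final queue: [36, 46, 23]


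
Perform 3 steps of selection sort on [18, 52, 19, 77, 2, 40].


Initial: [18, 52, 19, 77, 2, 40]
Step 1: min=2 at 4
  Swap: [2, 52, 19, 77, 18, 40]
Step 2: min=18 at 4
  Swap: [2, 18, 19, 77, 52, 40]
Step 3: min=19 at 2
  Swap: [2, 18, 19, 77, 52, 40]

After 3 steps: [2, 18, 19, 77, 52, 40]


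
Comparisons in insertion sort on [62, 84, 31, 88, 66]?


Algorithm: insertion sort
Input: [62, 84, 31, 88, 66]
Sorted: [31, 62, 66, 84, 88]

7


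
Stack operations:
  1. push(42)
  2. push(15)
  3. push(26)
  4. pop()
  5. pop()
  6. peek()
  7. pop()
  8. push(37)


push(42) -> [42]
push(15) -> [42, 15]
push(26) -> [42, 15, 26]
pop()->26, [42, 15]
pop()->15, [42]
peek()->42
pop()->42, []
push(37) -> [37]

Final stack: [37]


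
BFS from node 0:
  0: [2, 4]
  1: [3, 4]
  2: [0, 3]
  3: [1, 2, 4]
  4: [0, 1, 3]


Visit 0, enqueue [2, 4]
Visit 2, enqueue [3]
Visit 4, enqueue [1]
Visit 3, enqueue []
Visit 1, enqueue []

BFS order: [0, 2, 4, 3, 1]


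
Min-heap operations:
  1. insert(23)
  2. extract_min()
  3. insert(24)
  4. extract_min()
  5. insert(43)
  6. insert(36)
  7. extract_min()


insert(23) -> [23]
extract_min()->23, []
insert(24) -> [24]
extract_min()->24, []
insert(43) -> [43]
insert(36) -> [36, 43]
extract_min()->36, [43]

Final heap: [43]


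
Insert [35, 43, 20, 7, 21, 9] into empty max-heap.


Insert 35: [35]
Insert 43: [43, 35]
Insert 20: [43, 35, 20]
Insert 7: [43, 35, 20, 7]
Insert 21: [43, 35, 20, 7, 21]
Insert 9: [43, 35, 20, 7, 21, 9]

Final heap: [43, 35, 20, 7, 21, 9]


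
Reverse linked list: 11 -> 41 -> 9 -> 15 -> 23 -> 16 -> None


Step 1: curr=11, set curr.next=prev(None) | reversed so far: 11
Step 2: curr=41, set curr.next=prev(11) | reversed so far: 41 -> 11
Step 3: curr=9, set curr.next=prev(41) | reversed so far: 9 -> 41 -> 11
Step 4: curr=15, set curr.next=prev(9) | reversed so far: 15 -> 9 -> 41 -> 11
Step 5: curr=23, set curr.next=prev(15) | reversed so far: 23 -> 15 -> 9 -> 41 -> 11
Step 6: curr=16, set curr.next=prev(23) | reversed so far: 16 -> 23 -> 15 -> 9 -> 41 -> 11

16 -> 23 -> 15 -> 9 -> 41 -> 11 -> None


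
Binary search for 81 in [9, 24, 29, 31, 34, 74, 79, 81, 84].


Step 1: lo=0, hi=8, mid=4, val=34
Step 2: lo=5, hi=8, mid=6, val=79
Step 3: lo=7, hi=8, mid=7, val=81

Found at index 7


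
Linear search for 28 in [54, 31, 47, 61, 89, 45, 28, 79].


i=0: 54!=28
i=1: 31!=28
i=2: 47!=28
i=3: 61!=28
i=4: 89!=28
i=5: 45!=28
i=6: 28==28 found!

Found at 6, 7 comps


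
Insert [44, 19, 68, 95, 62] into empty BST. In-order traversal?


Insert 44: root
Insert 19: L from 44
Insert 68: R from 44
Insert 95: R from 44 -> R from 68
Insert 62: R from 44 -> L from 68

In-order: [19, 44, 62, 68, 95]


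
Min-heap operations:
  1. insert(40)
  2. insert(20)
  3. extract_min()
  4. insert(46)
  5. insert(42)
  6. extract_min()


insert(40) -> [40]
insert(20) -> [20, 40]
extract_min()->20, [40]
insert(46) -> [40, 46]
insert(42) -> [40, 46, 42]
extract_min()->40, [42, 46]

Final heap: [42, 46]


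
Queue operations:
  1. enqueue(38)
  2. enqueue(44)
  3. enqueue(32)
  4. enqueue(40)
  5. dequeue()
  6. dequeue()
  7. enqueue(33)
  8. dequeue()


enqueue(38) -> [38]
enqueue(44) -> [38, 44]
enqueue(32) -> [38, 44, 32]
enqueue(40) -> [38, 44, 32, 40]
dequeue()->38, [44, 32, 40]
dequeue()->44, [32, 40]
enqueue(33) -> [32, 40, 33]
dequeue()->32, [40, 33]

Final queue: [40, 33]


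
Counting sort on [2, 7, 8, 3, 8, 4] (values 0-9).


Input: [2, 7, 8, 3, 8, 4]
Counts: [0, 0, 1, 1, 1, 0, 0, 1, 2, 0]

Sorted: [2, 3, 4, 7, 8, 8]


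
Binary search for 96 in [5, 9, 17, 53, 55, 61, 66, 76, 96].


Step 1: lo=0, hi=8, mid=4, val=55
Step 2: lo=5, hi=8, mid=6, val=66
Step 3: lo=7, hi=8, mid=7, val=76
Step 4: lo=8, hi=8, mid=8, val=96

Found at index 8


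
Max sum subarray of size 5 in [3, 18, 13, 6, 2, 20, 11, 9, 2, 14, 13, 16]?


[0:5]: 42
[1:6]: 59
[2:7]: 52
[3:8]: 48
[4:9]: 44
[5:10]: 56
[6:11]: 49
[7:12]: 54

Max: 59 at [1:6]


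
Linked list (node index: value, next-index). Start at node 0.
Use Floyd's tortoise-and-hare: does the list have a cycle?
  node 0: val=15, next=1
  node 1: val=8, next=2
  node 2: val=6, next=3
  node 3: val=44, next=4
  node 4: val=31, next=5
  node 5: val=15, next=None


Floyd's tortoise (slow, +1) and hare (fast, +2):
  init: slow=0, fast=0
  step 1: slow=1, fast=2
  step 2: slow=2, fast=4
  step 3: fast 4->5->None, no cycle

Cycle: no


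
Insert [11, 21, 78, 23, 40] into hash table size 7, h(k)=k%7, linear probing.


Insert 11: h=4 -> slot 4
Insert 21: h=0 -> slot 0
Insert 78: h=1 -> slot 1
Insert 23: h=2 -> slot 2
Insert 40: h=5 -> slot 5

Table: [21, 78, 23, None, 11, 40, None]


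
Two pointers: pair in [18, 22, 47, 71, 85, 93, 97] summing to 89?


lo=0(18)+hi=6(97)=115
lo=0(18)+hi=5(93)=111
lo=0(18)+hi=4(85)=103
lo=0(18)+hi=3(71)=89

Yes: 18+71=89


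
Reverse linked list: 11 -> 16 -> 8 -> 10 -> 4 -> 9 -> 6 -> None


Step 1: curr=11, set curr.next=prev(None) | reversed so far: 11
Step 2: curr=16, set curr.next=prev(11) | reversed so far: 16 -> 11
Step 3: curr=8, set curr.next=prev(16) | reversed so far: 8 -> 16 -> 11
Step 4: curr=10, set curr.next=prev(8) | reversed so far: 10 -> 8 -> 16 -> 11
Step 5: curr=4, set curr.next=prev(10) | reversed so far: 4 -> 10 -> 8 -> 16 -> 11
Step 6: curr=9, set curr.next=prev(4) | reversed so far: 9 -> 4 -> 10 -> 8 -> 16 -> 11
Step 7: curr=6, set curr.next=prev(9) | reversed so far: 6 -> 9 -> 4 -> 10 -> 8 -> 16 -> 11

6 -> 9 -> 4 -> 10 -> 8 -> 16 -> 11 -> None


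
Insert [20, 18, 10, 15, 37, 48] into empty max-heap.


Insert 20: [20]
Insert 18: [20, 18]
Insert 10: [20, 18, 10]
Insert 15: [20, 18, 10, 15]
Insert 37: [37, 20, 10, 15, 18]
Insert 48: [48, 20, 37, 15, 18, 10]

Final heap: [48, 20, 37, 15, 18, 10]


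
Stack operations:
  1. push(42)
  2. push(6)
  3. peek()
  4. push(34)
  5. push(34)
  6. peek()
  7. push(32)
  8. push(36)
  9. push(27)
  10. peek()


push(42) -> [42]
push(6) -> [42, 6]
peek()->6
push(34) -> [42, 6, 34]
push(34) -> [42, 6, 34, 34]
peek()->34
push(32) -> [42, 6, 34, 34, 32]
push(36) -> [42, 6, 34, 34, 32, 36]
push(27) -> [42, 6, 34, 34, 32, 36, 27]
peek()->27

Final stack: [42, 6, 34, 34, 32, 36, 27]


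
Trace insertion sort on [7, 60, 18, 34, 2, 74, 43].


Initial: [7, 60, 18, 34, 2, 74, 43]
Insert 60: [7, 60, 18, 34, 2, 74, 43]
Insert 18: [7, 18, 60, 34, 2, 74, 43]
Insert 34: [7, 18, 34, 60, 2, 74, 43]
Insert 2: [2, 7, 18, 34, 60, 74, 43]
Insert 74: [2, 7, 18, 34, 60, 74, 43]
Insert 43: [2, 7, 18, 34, 43, 60, 74]

Sorted: [2, 7, 18, 34, 43, 60, 74]


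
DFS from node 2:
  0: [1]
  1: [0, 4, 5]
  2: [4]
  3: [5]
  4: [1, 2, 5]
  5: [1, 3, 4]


Visit 2, push [4]
Visit 4, push [5, 1]
Visit 1, push [5, 0]
Visit 0, push []
Visit 5, push [3]
Visit 3, push []

DFS order: [2, 4, 1, 0, 5, 3]


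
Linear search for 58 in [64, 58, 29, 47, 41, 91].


i=0: 64!=58
i=1: 58==58 found!

Found at 1, 2 comps


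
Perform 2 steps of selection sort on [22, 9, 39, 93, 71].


Initial: [22, 9, 39, 93, 71]
Step 1: min=9 at 1
  Swap: [9, 22, 39, 93, 71]
Step 2: min=22 at 1
  Swap: [9, 22, 39, 93, 71]

After 2 steps: [9, 22, 39, 93, 71]


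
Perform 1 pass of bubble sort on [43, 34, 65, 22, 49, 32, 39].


Initial: [43, 34, 65, 22, 49, 32, 39]
Pass 1: [34, 43, 22, 49, 32, 39, 65] (5 swaps)

After 1 pass: [34, 43, 22, 49, 32, 39, 65]


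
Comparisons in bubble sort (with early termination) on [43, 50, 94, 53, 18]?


Algorithm: bubble sort (with early termination)
Input: [43, 50, 94, 53, 18]
Sorted: [18, 43, 50, 53, 94]

10


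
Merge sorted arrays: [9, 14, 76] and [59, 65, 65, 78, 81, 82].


Take 9 from A
Take 14 from A
Take 59 from B
Take 65 from B
Take 65 from B
Take 76 from A

Merged: [9, 14, 59, 65, 65, 76, 78, 81, 82]


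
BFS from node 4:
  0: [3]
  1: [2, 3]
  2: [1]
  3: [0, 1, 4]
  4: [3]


Visit 4, enqueue [3]
Visit 3, enqueue [0, 1]
Visit 0, enqueue []
Visit 1, enqueue [2]
Visit 2, enqueue []

BFS order: [4, 3, 0, 1, 2]


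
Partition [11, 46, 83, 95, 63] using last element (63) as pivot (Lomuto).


Pivot: 63
  11 <= 63: advance i (no swap)
  46 <= 63: advance i (no swap)
Place pivot at 2: [11, 46, 63, 95, 83]

Partitioned: [11, 46, 63, 95, 83]


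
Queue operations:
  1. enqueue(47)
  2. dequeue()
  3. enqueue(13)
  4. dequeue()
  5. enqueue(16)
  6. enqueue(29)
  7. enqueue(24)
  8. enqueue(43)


enqueue(47) -> [47]
dequeue()->47, []
enqueue(13) -> [13]
dequeue()->13, []
enqueue(16) -> [16]
enqueue(29) -> [16, 29]
enqueue(24) -> [16, 29, 24]
enqueue(43) -> [16, 29, 24, 43]

Final queue: [16, 29, 24, 43]


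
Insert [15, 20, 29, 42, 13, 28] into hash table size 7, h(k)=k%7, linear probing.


Insert 15: h=1 -> slot 1
Insert 20: h=6 -> slot 6
Insert 29: h=1, 1 probes -> slot 2
Insert 42: h=0 -> slot 0
Insert 13: h=6, 4 probes -> slot 3
Insert 28: h=0, 4 probes -> slot 4

Table: [42, 15, 29, 13, 28, None, 20]


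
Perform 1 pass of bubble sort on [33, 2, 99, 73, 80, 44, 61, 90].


Initial: [33, 2, 99, 73, 80, 44, 61, 90]
Pass 1: [2, 33, 73, 80, 44, 61, 90, 99] (6 swaps)

After 1 pass: [2, 33, 73, 80, 44, 61, 90, 99]


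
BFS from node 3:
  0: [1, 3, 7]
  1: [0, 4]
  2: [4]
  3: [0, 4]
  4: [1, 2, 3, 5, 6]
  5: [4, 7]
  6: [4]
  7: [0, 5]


Visit 3, enqueue [0, 4]
Visit 0, enqueue [1, 7]
Visit 4, enqueue [2, 5, 6]
Visit 1, enqueue []
Visit 7, enqueue []
Visit 2, enqueue []
Visit 5, enqueue []
Visit 6, enqueue []

BFS order: [3, 0, 4, 1, 7, 2, 5, 6]


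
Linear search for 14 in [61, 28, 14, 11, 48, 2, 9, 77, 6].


i=0: 61!=14
i=1: 28!=14
i=2: 14==14 found!

Found at 2, 3 comps


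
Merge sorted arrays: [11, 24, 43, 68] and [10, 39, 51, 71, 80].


Take 10 from B
Take 11 from A
Take 24 from A
Take 39 from B
Take 43 from A
Take 51 from B
Take 68 from A

Merged: [10, 11, 24, 39, 43, 51, 68, 71, 80]


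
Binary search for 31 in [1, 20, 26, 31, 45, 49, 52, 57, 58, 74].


Step 1: lo=0, hi=9, mid=4, val=45
Step 2: lo=0, hi=3, mid=1, val=20
Step 3: lo=2, hi=3, mid=2, val=26
Step 4: lo=3, hi=3, mid=3, val=31

Found at index 3


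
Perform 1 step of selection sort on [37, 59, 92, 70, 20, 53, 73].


Initial: [37, 59, 92, 70, 20, 53, 73]
Step 1: min=20 at 4
  Swap: [20, 59, 92, 70, 37, 53, 73]

After 1 step: [20, 59, 92, 70, 37, 53, 73]


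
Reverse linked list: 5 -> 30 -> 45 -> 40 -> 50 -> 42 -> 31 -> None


Step 1: curr=5, set curr.next=prev(None) | reversed so far: 5
Step 2: curr=30, set curr.next=prev(5) | reversed so far: 30 -> 5
Step 3: curr=45, set curr.next=prev(30) | reversed so far: 45 -> 30 -> 5
Step 4: curr=40, set curr.next=prev(45) | reversed so far: 40 -> 45 -> 30 -> 5
Step 5: curr=50, set curr.next=prev(40) | reversed so far: 50 -> 40 -> 45 -> 30 -> 5
Step 6: curr=42, set curr.next=prev(50) | reversed so far: 42 -> 50 -> 40 -> 45 -> 30 -> 5
Step 7: curr=31, set curr.next=prev(42) | reversed so far: 31 -> 42 -> 50 -> 40 -> 45 -> 30 -> 5

31 -> 42 -> 50 -> 40 -> 45 -> 30 -> 5 -> None


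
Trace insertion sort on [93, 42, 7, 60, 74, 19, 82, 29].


Initial: [93, 42, 7, 60, 74, 19, 82, 29]
Insert 42: [42, 93, 7, 60, 74, 19, 82, 29]
Insert 7: [7, 42, 93, 60, 74, 19, 82, 29]
Insert 60: [7, 42, 60, 93, 74, 19, 82, 29]
Insert 74: [7, 42, 60, 74, 93, 19, 82, 29]
Insert 19: [7, 19, 42, 60, 74, 93, 82, 29]
Insert 82: [7, 19, 42, 60, 74, 82, 93, 29]
Insert 29: [7, 19, 29, 42, 60, 74, 82, 93]

Sorted: [7, 19, 29, 42, 60, 74, 82, 93]


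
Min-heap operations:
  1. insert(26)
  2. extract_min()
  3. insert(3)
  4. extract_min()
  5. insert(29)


insert(26) -> [26]
extract_min()->26, []
insert(3) -> [3]
extract_min()->3, []
insert(29) -> [29]

Final heap: [29]


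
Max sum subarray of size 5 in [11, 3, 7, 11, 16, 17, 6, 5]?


[0:5]: 48
[1:6]: 54
[2:7]: 57
[3:8]: 55

Max: 57 at [2:7]


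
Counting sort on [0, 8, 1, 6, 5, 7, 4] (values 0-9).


Input: [0, 8, 1, 6, 5, 7, 4]
Counts: [1, 1, 0, 0, 1, 1, 1, 1, 1, 0]

Sorted: [0, 1, 4, 5, 6, 7, 8]


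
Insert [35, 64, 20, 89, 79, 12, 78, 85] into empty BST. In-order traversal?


Insert 35: root
Insert 64: R from 35
Insert 20: L from 35
Insert 89: R from 35 -> R from 64
Insert 79: R from 35 -> R from 64 -> L from 89
Insert 12: L from 35 -> L from 20
Insert 78: R from 35 -> R from 64 -> L from 89 -> L from 79
Insert 85: R from 35 -> R from 64 -> L from 89 -> R from 79

In-order: [12, 20, 35, 64, 78, 79, 85, 89]


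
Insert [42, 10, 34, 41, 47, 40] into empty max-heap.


Insert 42: [42]
Insert 10: [42, 10]
Insert 34: [42, 10, 34]
Insert 41: [42, 41, 34, 10]
Insert 47: [47, 42, 34, 10, 41]
Insert 40: [47, 42, 40, 10, 41, 34]

Final heap: [47, 42, 40, 10, 41, 34]


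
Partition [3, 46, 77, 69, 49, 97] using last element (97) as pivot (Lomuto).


Pivot: 97
  3 <= 97: advance i (no swap)
  46 <= 97: advance i (no swap)
  77 <= 97: advance i (no swap)
  69 <= 97: advance i (no swap)
  49 <= 97: advance i (no swap)
Place pivot at 5: [3, 46, 77, 69, 49, 97]

Partitioned: [3, 46, 77, 69, 49, 97]


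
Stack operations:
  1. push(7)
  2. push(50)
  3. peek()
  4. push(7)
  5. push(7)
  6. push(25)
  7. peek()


push(7) -> [7]
push(50) -> [7, 50]
peek()->50
push(7) -> [7, 50, 7]
push(7) -> [7, 50, 7, 7]
push(25) -> [7, 50, 7, 7, 25]
peek()->25

Final stack: [7, 50, 7, 7, 25]


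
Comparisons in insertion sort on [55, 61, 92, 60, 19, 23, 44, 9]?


Algorithm: insertion sort
Input: [55, 61, 92, 60, 19, 23, 44, 9]
Sorted: [9, 19, 23, 44, 55, 60, 61, 92]

26


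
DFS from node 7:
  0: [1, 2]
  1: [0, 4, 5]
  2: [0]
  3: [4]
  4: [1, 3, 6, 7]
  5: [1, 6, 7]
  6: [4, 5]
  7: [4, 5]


Visit 7, push [5, 4]
Visit 4, push [6, 3, 1]
Visit 1, push [5, 0]
Visit 0, push [2]
Visit 2, push []
Visit 5, push [6]
Visit 6, push []
Visit 3, push []

DFS order: [7, 4, 1, 0, 2, 5, 6, 3]


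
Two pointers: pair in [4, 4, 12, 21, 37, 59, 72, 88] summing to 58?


lo=0(4)+hi=7(88)=92
lo=0(4)+hi=6(72)=76
lo=0(4)+hi=5(59)=63
lo=0(4)+hi=4(37)=41
lo=1(4)+hi=4(37)=41
lo=2(12)+hi=4(37)=49
lo=3(21)+hi=4(37)=58

Yes: 21+37=58


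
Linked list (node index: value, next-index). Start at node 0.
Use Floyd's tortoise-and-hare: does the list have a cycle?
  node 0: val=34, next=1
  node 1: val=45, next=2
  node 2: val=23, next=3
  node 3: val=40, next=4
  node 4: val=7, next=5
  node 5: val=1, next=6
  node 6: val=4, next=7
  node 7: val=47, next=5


Floyd's tortoise (slow, +1) and hare (fast, +2):
  init: slow=0, fast=0
  step 1: slow=1, fast=2
  step 2: slow=2, fast=4
  step 3: slow=3, fast=6
  step 4: slow=4, fast=5
  step 5: slow=5, fast=7
  step 6: slow=6, fast=6
  slow == fast at node 6: cycle detected

Cycle: yes


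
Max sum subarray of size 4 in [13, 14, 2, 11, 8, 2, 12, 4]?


[0:4]: 40
[1:5]: 35
[2:6]: 23
[3:7]: 33
[4:8]: 26

Max: 40 at [0:4]


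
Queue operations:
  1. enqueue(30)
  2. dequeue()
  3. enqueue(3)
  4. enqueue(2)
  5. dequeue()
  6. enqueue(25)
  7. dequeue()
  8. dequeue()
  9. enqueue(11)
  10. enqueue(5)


enqueue(30) -> [30]
dequeue()->30, []
enqueue(3) -> [3]
enqueue(2) -> [3, 2]
dequeue()->3, [2]
enqueue(25) -> [2, 25]
dequeue()->2, [25]
dequeue()->25, []
enqueue(11) -> [11]
enqueue(5) -> [11, 5]

Final queue: [11, 5]


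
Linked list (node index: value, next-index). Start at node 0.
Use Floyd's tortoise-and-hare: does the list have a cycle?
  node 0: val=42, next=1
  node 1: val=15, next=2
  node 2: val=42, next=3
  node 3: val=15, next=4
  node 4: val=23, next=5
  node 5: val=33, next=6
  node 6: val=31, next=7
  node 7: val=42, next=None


Floyd's tortoise (slow, +1) and hare (fast, +2):
  init: slow=0, fast=0
  step 1: slow=1, fast=2
  step 2: slow=2, fast=4
  step 3: slow=3, fast=6
  step 4: fast 6->7->None, no cycle

Cycle: no


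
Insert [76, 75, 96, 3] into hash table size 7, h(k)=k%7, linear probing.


Insert 76: h=6 -> slot 6
Insert 75: h=5 -> slot 5
Insert 96: h=5, 2 probes -> slot 0
Insert 3: h=3 -> slot 3

Table: [96, None, None, 3, None, 75, 76]


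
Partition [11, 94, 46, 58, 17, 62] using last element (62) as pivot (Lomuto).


Pivot: 62
  11 <= 62: advance i (no swap)
  46 <= 62: swap -> [11, 46, 94, 58, 17, 62]
  58 <= 62: swap -> [11, 46, 58, 94, 17, 62]
  17 <= 62: swap -> [11, 46, 58, 17, 94, 62]
Place pivot at 4: [11, 46, 58, 17, 62, 94]

Partitioned: [11, 46, 58, 17, 62, 94]


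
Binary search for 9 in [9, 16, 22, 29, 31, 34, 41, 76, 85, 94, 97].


Step 1: lo=0, hi=10, mid=5, val=34
Step 2: lo=0, hi=4, mid=2, val=22
Step 3: lo=0, hi=1, mid=0, val=9

Found at index 0


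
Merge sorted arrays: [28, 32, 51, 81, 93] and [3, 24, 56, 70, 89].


Take 3 from B
Take 24 from B
Take 28 from A
Take 32 from A
Take 51 from A
Take 56 from B
Take 70 from B
Take 81 from A
Take 89 from B

Merged: [3, 24, 28, 32, 51, 56, 70, 81, 89, 93]


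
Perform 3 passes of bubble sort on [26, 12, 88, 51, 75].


Initial: [26, 12, 88, 51, 75]
Pass 1: [12, 26, 51, 75, 88] (3 swaps)
Pass 2: [12, 26, 51, 75, 88] (0 swaps)
Pass 3: [12, 26, 51, 75, 88] (0 swaps)

After 3 passes: [12, 26, 51, 75, 88]


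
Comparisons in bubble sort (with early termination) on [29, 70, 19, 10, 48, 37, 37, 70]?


Algorithm: bubble sort (with early termination)
Input: [29, 70, 19, 10, 48, 37, 37, 70]
Sorted: [10, 19, 29, 37, 37, 48, 70, 70]

22


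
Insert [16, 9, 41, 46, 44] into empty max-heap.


Insert 16: [16]
Insert 9: [16, 9]
Insert 41: [41, 9, 16]
Insert 46: [46, 41, 16, 9]
Insert 44: [46, 44, 16, 9, 41]

Final heap: [46, 44, 16, 9, 41]


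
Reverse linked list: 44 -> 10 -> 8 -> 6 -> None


Step 1: curr=44, set curr.next=prev(None) | reversed so far: 44
Step 2: curr=10, set curr.next=prev(44) | reversed so far: 10 -> 44
Step 3: curr=8, set curr.next=prev(10) | reversed so far: 8 -> 10 -> 44
Step 4: curr=6, set curr.next=prev(8) | reversed so far: 6 -> 8 -> 10 -> 44

6 -> 8 -> 10 -> 44 -> None


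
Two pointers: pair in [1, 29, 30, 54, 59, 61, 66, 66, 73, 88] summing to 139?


lo=0(1)+hi=9(88)=89
lo=1(29)+hi=9(88)=117
lo=2(30)+hi=9(88)=118
lo=3(54)+hi=9(88)=142
lo=3(54)+hi=8(73)=127
lo=4(59)+hi=8(73)=132
lo=5(61)+hi=8(73)=134
lo=6(66)+hi=8(73)=139

Yes: 66+73=139


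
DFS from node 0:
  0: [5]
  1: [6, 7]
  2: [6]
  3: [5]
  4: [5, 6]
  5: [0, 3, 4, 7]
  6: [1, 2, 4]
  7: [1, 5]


Visit 0, push [5]
Visit 5, push [7, 4, 3]
Visit 3, push []
Visit 4, push [6]
Visit 6, push [2, 1]
Visit 1, push [7]
Visit 7, push []
Visit 2, push []

DFS order: [0, 5, 3, 4, 6, 1, 7, 2]


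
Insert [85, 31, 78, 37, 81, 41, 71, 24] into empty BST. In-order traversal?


Insert 85: root
Insert 31: L from 85
Insert 78: L from 85 -> R from 31
Insert 37: L from 85 -> R from 31 -> L from 78
Insert 81: L from 85 -> R from 31 -> R from 78
Insert 41: L from 85 -> R from 31 -> L from 78 -> R from 37
Insert 71: L from 85 -> R from 31 -> L from 78 -> R from 37 -> R from 41
Insert 24: L from 85 -> L from 31

In-order: [24, 31, 37, 41, 71, 78, 81, 85]


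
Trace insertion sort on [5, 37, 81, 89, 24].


Initial: [5, 37, 81, 89, 24]
Insert 37: [5, 37, 81, 89, 24]
Insert 81: [5, 37, 81, 89, 24]
Insert 89: [5, 37, 81, 89, 24]
Insert 24: [5, 24, 37, 81, 89]

Sorted: [5, 24, 37, 81, 89]


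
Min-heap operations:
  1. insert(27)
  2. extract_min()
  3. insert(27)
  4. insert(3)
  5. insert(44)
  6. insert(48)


insert(27) -> [27]
extract_min()->27, []
insert(27) -> [27]
insert(3) -> [3, 27]
insert(44) -> [3, 27, 44]
insert(48) -> [3, 27, 44, 48]

Final heap: [3, 27, 44, 48]


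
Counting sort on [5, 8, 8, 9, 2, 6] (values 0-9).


Input: [5, 8, 8, 9, 2, 6]
Counts: [0, 0, 1, 0, 0, 1, 1, 0, 2, 1]

Sorted: [2, 5, 6, 8, 8, 9]


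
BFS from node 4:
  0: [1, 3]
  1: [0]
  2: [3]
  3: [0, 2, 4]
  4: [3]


Visit 4, enqueue [3]
Visit 3, enqueue [0, 2]
Visit 0, enqueue [1]
Visit 2, enqueue []
Visit 1, enqueue []

BFS order: [4, 3, 0, 2, 1]


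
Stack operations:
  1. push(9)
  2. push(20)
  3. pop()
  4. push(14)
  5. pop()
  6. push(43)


push(9) -> [9]
push(20) -> [9, 20]
pop()->20, [9]
push(14) -> [9, 14]
pop()->14, [9]
push(43) -> [9, 43]

Final stack: [9, 43]


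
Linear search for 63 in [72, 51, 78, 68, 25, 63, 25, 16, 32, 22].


i=0: 72!=63
i=1: 51!=63
i=2: 78!=63
i=3: 68!=63
i=4: 25!=63
i=5: 63==63 found!

Found at 5, 6 comps


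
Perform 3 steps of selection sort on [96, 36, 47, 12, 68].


Initial: [96, 36, 47, 12, 68]
Step 1: min=12 at 3
  Swap: [12, 36, 47, 96, 68]
Step 2: min=36 at 1
  Swap: [12, 36, 47, 96, 68]
Step 3: min=47 at 2
  Swap: [12, 36, 47, 96, 68]

After 3 steps: [12, 36, 47, 96, 68]


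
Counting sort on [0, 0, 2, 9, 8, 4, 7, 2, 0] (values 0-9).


Input: [0, 0, 2, 9, 8, 4, 7, 2, 0]
Counts: [3, 0, 2, 0, 1, 0, 0, 1, 1, 1]

Sorted: [0, 0, 0, 2, 2, 4, 7, 8, 9]


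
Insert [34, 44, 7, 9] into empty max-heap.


Insert 34: [34]
Insert 44: [44, 34]
Insert 7: [44, 34, 7]
Insert 9: [44, 34, 7, 9]

Final heap: [44, 34, 7, 9]


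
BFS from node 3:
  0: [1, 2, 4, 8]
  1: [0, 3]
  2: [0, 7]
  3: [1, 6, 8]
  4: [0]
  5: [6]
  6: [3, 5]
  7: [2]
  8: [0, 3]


Visit 3, enqueue [1, 6, 8]
Visit 1, enqueue [0]
Visit 6, enqueue [5]
Visit 8, enqueue []
Visit 0, enqueue [2, 4]
Visit 5, enqueue []
Visit 2, enqueue [7]
Visit 4, enqueue []
Visit 7, enqueue []

BFS order: [3, 1, 6, 8, 0, 5, 2, 4, 7]


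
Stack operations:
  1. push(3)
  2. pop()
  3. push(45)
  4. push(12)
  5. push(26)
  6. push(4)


push(3) -> [3]
pop()->3, []
push(45) -> [45]
push(12) -> [45, 12]
push(26) -> [45, 12, 26]
push(4) -> [45, 12, 26, 4]

Final stack: [45, 12, 26, 4]


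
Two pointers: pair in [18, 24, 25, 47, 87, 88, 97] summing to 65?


lo=0(18)+hi=6(97)=115
lo=0(18)+hi=5(88)=106
lo=0(18)+hi=4(87)=105
lo=0(18)+hi=3(47)=65

Yes: 18+47=65


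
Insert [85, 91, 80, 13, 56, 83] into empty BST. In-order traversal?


Insert 85: root
Insert 91: R from 85
Insert 80: L from 85
Insert 13: L from 85 -> L from 80
Insert 56: L from 85 -> L from 80 -> R from 13
Insert 83: L from 85 -> R from 80

In-order: [13, 56, 80, 83, 85, 91]


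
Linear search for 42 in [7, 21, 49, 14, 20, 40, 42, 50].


i=0: 7!=42
i=1: 21!=42
i=2: 49!=42
i=3: 14!=42
i=4: 20!=42
i=5: 40!=42
i=6: 42==42 found!

Found at 6, 7 comps


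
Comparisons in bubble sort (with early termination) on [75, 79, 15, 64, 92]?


Algorithm: bubble sort (with early termination)
Input: [75, 79, 15, 64, 92]
Sorted: [15, 64, 75, 79, 92]

9


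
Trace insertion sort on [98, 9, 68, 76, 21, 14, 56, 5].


Initial: [98, 9, 68, 76, 21, 14, 56, 5]
Insert 9: [9, 98, 68, 76, 21, 14, 56, 5]
Insert 68: [9, 68, 98, 76, 21, 14, 56, 5]
Insert 76: [9, 68, 76, 98, 21, 14, 56, 5]
Insert 21: [9, 21, 68, 76, 98, 14, 56, 5]
Insert 14: [9, 14, 21, 68, 76, 98, 56, 5]
Insert 56: [9, 14, 21, 56, 68, 76, 98, 5]
Insert 5: [5, 9, 14, 21, 56, 68, 76, 98]

Sorted: [5, 9, 14, 21, 56, 68, 76, 98]


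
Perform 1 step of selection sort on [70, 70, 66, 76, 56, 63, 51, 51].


Initial: [70, 70, 66, 76, 56, 63, 51, 51]
Step 1: min=51 at 6
  Swap: [51, 70, 66, 76, 56, 63, 70, 51]

After 1 step: [51, 70, 66, 76, 56, 63, 70, 51]


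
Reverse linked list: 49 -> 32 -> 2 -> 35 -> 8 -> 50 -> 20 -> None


Step 1: curr=49, set curr.next=prev(None) | reversed so far: 49
Step 2: curr=32, set curr.next=prev(49) | reversed so far: 32 -> 49
Step 3: curr=2, set curr.next=prev(32) | reversed so far: 2 -> 32 -> 49
Step 4: curr=35, set curr.next=prev(2) | reversed so far: 35 -> 2 -> 32 -> 49
Step 5: curr=8, set curr.next=prev(35) | reversed so far: 8 -> 35 -> 2 -> 32 -> 49
Step 6: curr=50, set curr.next=prev(8) | reversed so far: 50 -> 8 -> 35 -> 2 -> 32 -> 49
Step 7: curr=20, set curr.next=prev(50) | reversed so far: 20 -> 50 -> 8 -> 35 -> 2 -> 32 -> 49

20 -> 50 -> 8 -> 35 -> 2 -> 32 -> 49 -> None


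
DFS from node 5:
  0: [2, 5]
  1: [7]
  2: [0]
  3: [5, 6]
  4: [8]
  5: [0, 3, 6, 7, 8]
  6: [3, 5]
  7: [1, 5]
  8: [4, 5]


Visit 5, push [8, 7, 6, 3, 0]
Visit 0, push [2]
Visit 2, push []
Visit 3, push [6]
Visit 6, push []
Visit 7, push [1]
Visit 1, push []
Visit 8, push [4]
Visit 4, push []

DFS order: [5, 0, 2, 3, 6, 7, 1, 8, 4]


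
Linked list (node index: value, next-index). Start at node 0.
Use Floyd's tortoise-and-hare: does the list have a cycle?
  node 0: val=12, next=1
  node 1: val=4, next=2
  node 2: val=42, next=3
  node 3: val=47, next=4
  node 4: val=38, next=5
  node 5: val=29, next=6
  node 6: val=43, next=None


Floyd's tortoise (slow, +1) and hare (fast, +2):
  init: slow=0, fast=0
  step 1: slow=1, fast=2
  step 2: slow=2, fast=4
  step 3: slow=3, fast=6
  step 4: fast -> None, no cycle

Cycle: no


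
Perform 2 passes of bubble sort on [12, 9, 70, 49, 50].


Initial: [12, 9, 70, 49, 50]
Pass 1: [9, 12, 49, 50, 70] (3 swaps)
Pass 2: [9, 12, 49, 50, 70] (0 swaps)

After 2 passes: [9, 12, 49, 50, 70]


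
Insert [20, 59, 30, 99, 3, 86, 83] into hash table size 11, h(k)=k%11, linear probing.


Insert 20: h=9 -> slot 9
Insert 59: h=4 -> slot 4
Insert 30: h=8 -> slot 8
Insert 99: h=0 -> slot 0
Insert 3: h=3 -> slot 3
Insert 86: h=9, 1 probes -> slot 10
Insert 83: h=6 -> slot 6

Table: [99, None, None, 3, 59, None, 83, None, 30, 20, 86]


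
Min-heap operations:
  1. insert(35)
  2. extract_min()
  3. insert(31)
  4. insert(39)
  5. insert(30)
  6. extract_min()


insert(35) -> [35]
extract_min()->35, []
insert(31) -> [31]
insert(39) -> [31, 39]
insert(30) -> [30, 39, 31]
extract_min()->30, [31, 39]

Final heap: [31, 39]


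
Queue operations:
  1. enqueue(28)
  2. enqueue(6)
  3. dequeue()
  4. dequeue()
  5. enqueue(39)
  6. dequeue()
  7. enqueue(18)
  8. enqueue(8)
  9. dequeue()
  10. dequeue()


enqueue(28) -> [28]
enqueue(6) -> [28, 6]
dequeue()->28, [6]
dequeue()->6, []
enqueue(39) -> [39]
dequeue()->39, []
enqueue(18) -> [18]
enqueue(8) -> [18, 8]
dequeue()->18, [8]
dequeue()->8, []

Final queue: []


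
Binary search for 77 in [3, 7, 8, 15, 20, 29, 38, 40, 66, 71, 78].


Step 1: lo=0, hi=10, mid=5, val=29
Step 2: lo=6, hi=10, mid=8, val=66
Step 3: lo=9, hi=10, mid=9, val=71
Step 4: lo=10, hi=10, mid=10, val=78

Not found


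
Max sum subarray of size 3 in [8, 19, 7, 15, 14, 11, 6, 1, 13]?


[0:3]: 34
[1:4]: 41
[2:5]: 36
[3:6]: 40
[4:7]: 31
[5:8]: 18
[6:9]: 20

Max: 41 at [1:4]


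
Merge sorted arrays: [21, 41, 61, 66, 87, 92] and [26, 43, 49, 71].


Take 21 from A
Take 26 from B
Take 41 from A
Take 43 from B
Take 49 from B
Take 61 from A
Take 66 from A
Take 71 from B

Merged: [21, 26, 41, 43, 49, 61, 66, 71, 87, 92]


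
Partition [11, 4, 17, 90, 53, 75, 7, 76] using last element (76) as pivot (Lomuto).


Pivot: 76
  11 <= 76: advance i (no swap)
  4 <= 76: advance i (no swap)
  17 <= 76: advance i (no swap)
  53 <= 76: swap -> [11, 4, 17, 53, 90, 75, 7, 76]
  75 <= 76: swap -> [11, 4, 17, 53, 75, 90, 7, 76]
  7 <= 76: swap -> [11, 4, 17, 53, 75, 7, 90, 76]
Place pivot at 6: [11, 4, 17, 53, 75, 7, 76, 90]

Partitioned: [11, 4, 17, 53, 75, 7, 76, 90]


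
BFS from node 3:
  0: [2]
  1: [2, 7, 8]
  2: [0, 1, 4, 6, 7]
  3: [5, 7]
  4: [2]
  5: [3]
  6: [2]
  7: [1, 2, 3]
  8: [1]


Visit 3, enqueue [5, 7]
Visit 5, enqueue []
Visit 7, enqueue [1, 2]
Visit 1, enqueue [8]
Visit 2, enqueue [0, 4, 6]
Visit 8, enqueue []
Visit 0, enqueue []
Visit 4, enqueue []
Visit 6, enqueue []

BFS order: [3, 5, 7, 1, 2, 8, 0, 4, 6]


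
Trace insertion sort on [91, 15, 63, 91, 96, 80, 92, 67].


Initial: [91, 15, 63, 91, 96, 80, 92, 67]
Insert 15: [15, 91, 63, 91, 96, 80, 92, 67]
Insert 63: [15, 63, 91, 91, 96, 80, 92, 67]
Insert 91: [15, 63, 91, 91, 96, 80, 92, 67]
Insert 96: [15, 63, 91, 91, 96, 80, 92, 67]
Insert 80: [15, 63, 80, 91, 91, 96, 92, 67]
Insert 92: [15, 63, 80, 91, 91, 92, 96, 67]
Insert 67: [15, 63, 67, 80, 91, 91, 92, 96]

Sorted: [15, 63, 67, 80, 91, 91, 92, 96]


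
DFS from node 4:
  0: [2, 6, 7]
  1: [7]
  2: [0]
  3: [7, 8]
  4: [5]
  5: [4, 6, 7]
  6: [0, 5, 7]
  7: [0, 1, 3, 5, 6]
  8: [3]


Visit 4, push [5]
Visit 5, push [7, 6]
Visit 6, push [7, 0]
Visit 0, push [7, 2]
Visit 2, push []
Visit 7, push [3, 1]
Visit 1, push []
Visit 3, push [8]
Visit 8, push []

DFS order: [4, 5, 6, 0, 2, 7, 1, 3, 8]


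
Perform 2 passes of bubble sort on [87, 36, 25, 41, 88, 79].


Initial: [87, 36, 25, 41, 88, 79]
Pass 1: [36, 25, 41, 87, 79, 88] (4 swaps)
Pass 2: [25, 36, 41, 79, 87, 88] (2 swaps)

After 2 passes: [25, 36, 41, 79, 87, 88]


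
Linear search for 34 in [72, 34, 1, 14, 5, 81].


i=0: 72!=34
i=1: 34==34 found!

Found at 1, 2 comps


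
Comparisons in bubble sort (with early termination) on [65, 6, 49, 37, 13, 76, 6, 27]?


Algorithm: bubble sort (with early termination)
Input: [65, 6, 49, 37, 13, 76, 6, 27]
Sorted: [6, 6, 13, 27, 37, 49, 65, 76]

27


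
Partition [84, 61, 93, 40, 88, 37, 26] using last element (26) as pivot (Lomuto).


Pivot: 26
Place pivot at 0: [26, 61, 93, 40, 88, 37, 84]

Partitioned: [26, 61, 93, 40, 88, 37, 84]


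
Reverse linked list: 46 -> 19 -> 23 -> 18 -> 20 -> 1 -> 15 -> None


Step 1: curr=46, set curr.next=prev(None) | reversed so far: 46
Step 2: curr=19, set curr.next=prev(46) | reversed so far: 19 -> 46
Step 3: curr=23, set curr.next=prev(19) | reversed so far: 23 -> 19 -> 46
Step 4: curr=18, set curr.next=prev(23) | reversed so far: 18 -> 23 -> 19 -> 46
Step 5: curr=20, set curr.next=prev(18) | reversed so far: 20 -> 18 -> 23 -> 19 -> 46
Step 6: curr=1, set curr.next=prev(20) | reversed so far: 1 -> 20 -> 18 -> 23 -> 19 -> 46
Step 7: curr=15, set curr.next=prev(1) | reversed so far: 15 -> 1 -> 20 -> 18 -> 23 -> 19 -> 46

15 -> 1 -> 20 -> 18 -> 23 -> 19 -> 46 -> None


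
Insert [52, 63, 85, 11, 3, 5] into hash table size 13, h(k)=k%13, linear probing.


Insert 52: h=0 -> slot 0
Insert 63: h=11 -> slot 11
Insert 85: h=7 -> slot 7
Insert 11: h=11, 1 probes -> slot 12
Insert 3: h=3 -> slot 3
Insert 5: h=5 -> slot 5

Table: [52, None, None, 3, None, 5, None, 85, None, None, None, 63, 11]


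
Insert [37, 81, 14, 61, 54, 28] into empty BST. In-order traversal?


Insert 37: root
Insert 81: R from 37
Insert 14: L from 37
Insert 61: R from 37 -> L from 81
Insert 54: R from 37 -> L from 81 -> L from 61
Insert 28: L from 37 -> R from 14

In-order: [14, 28, 37, 54, 61, 81]


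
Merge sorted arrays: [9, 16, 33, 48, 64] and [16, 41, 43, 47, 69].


Take 9 from A
Take 16 from A
Take 16 from B
Take 33 from A
Take 41 from B
Take 43 from B
Take 47 from B
Take 48 from A
Take 64 from A

Merged: [9, 16, 16, 33, 41, 43, 47, 48, 64, 69]


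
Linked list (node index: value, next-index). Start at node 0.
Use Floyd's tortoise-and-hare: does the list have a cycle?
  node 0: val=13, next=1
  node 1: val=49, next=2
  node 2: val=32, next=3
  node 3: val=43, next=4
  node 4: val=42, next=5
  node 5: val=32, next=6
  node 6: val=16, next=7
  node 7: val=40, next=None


Floyd's tortoise (slow, +1) and hare (fast, +2):
  init: slow=0, fast=0
  step 1: slow=1, fast=2
  step 2: slow=2, fast=4
  step 3: slow=3, fast=6
  step 4: fast 6->7->None, no cycle

Cycle: no


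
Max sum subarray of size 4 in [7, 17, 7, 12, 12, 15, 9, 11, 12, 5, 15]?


[0:4]: 43
[1:5]: 48
[2:6]: 46
[3:7]: 48
[4:8]: 47
[5:9]: 47
[6:10]: 37
[7:11]: 43

Max: 48 at [1:5]


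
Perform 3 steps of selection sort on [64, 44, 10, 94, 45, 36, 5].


Initial: [64, 44, 10, 94, 45, 36, 5]
Step 1: min=5 at 6
  Swap: [5, 44, 10, 94, 45, 36, 64]
Step 2: min=10 at 2
  Swap: [5, 10, 44, 94, 45, 36, 64]
Step 3: min=36 at 5
  Swap: [5, 10, 36, 94, 45, 44, 64]

After 3 steps: [5, 10, 36, 94, 45, 44, 64]


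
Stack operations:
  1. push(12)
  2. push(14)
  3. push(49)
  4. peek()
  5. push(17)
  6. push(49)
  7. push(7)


push(12) -> [12]
push(14) -> [12, 14]
push(49) -> [12, 14, 49]
peek()->49
push(17) -> [12, 14, 49, 17]
push(49) -> [12, 14, 49, 17, 49]
push(7) -> [12, 14, 49, 17, 49, 7]

Final stack: [12, 14, 49, 17, 49, 7]


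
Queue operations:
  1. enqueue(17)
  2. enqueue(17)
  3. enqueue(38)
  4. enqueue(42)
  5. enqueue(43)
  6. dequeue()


enqueue(17) -> [17]
enqueue(17) -> [17, 17]
enqueue(38) -> [17, 17, 38]
enqueue(42) -> [17, 17, 38, 42]
enqueue(43) -> [17, 17, 38, 42, 43]
dequeue()->17, [17, 38, 42, 43]

Final queue: [17, 38, 42, 43]


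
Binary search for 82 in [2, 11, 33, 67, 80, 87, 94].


Step 1: lo=0, hi=6, mid=3, val=67
Step 2: lo=4, hi=6, mid=5, val=87
Step 3: lo=4, hi=4, mid=4, val=80

Not found


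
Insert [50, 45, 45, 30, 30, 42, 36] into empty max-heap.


Insert 50: [50]
Insert 45: [50, 45]
Insert 45: [50, 45, 45]
Insert 30: [50, 45, 45, 30]
Insert 30: [50, 45, 45, 30, 30]
Insert 42: [50, 45, 45, 30, 30, 42]
Insert 36: [50, 45, 45, 30, 30, 42, 36]

Final heap: [50, 45, 45, 30, 30, 42, 36]


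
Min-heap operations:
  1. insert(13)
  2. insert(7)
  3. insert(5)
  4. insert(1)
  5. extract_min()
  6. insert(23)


insert(13) -> [13]
insert(7) -> [7, 13]
insert(5) -> [5, 13, 7]
insert(1) -> [1, 5, 7, 13]
extract_min()->1, [5, 13, 7]
insert(23) -> [5, 13, 7, 23]

Final heap: [5, 13, 7, 23]


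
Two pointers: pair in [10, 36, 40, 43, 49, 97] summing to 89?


lo=0(10)+hi=5(97)=107
lo=0(10)+hi=4(49)=59
lo=1(36)+hi=4(49)=85
lo=2(40)+hi=4(49)=89

Yes: 40+49=89


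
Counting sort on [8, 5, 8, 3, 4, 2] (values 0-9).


Input: [8, 5, 8, 3, 4, 2]
Counts: [0, 0, 1, 1, 1, 1, 0, 0, 2, 0]

Sorted: [2, 3, 4, 5, 8, 8]


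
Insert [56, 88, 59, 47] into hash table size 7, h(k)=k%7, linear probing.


Insert 56: h=0 -> slot 0
Insert 88: h=4 -> slot 4
Insert 59: h=3 -> slot 3
Insert 47: h=5 -> slot 5

Table: [56, None, None, 59, 88, 47, None]


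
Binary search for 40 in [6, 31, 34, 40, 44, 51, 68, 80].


Step 1: lo=0, hi=7, mid=3, val=40

Found at index 3


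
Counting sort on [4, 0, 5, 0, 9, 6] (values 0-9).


Input: [4, 0, 5, 0, 9, 6]
Counts: [2, 0, 0, 0, 1, 1, 1, 0, 0, 1]

Sorted: [0, 0, 4, 5, 6, 9]


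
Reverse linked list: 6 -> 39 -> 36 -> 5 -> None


Step 1: curr=6, set curr.next=prev(None) | reversed so far: 6
Step 2: curr=39, set curr.next=prev(6) | reversed so far: 39 -> 6
Step 3: curr=36, set curr.next=prev(39) | reversed so far: 36 -> 39 -> 6
Step 4: curr=5, set curr.next=prev(36) | reversed so far: 5 -> 36 -> 39 -> 6

5 -> 36 -> 39 -> 6 -> None


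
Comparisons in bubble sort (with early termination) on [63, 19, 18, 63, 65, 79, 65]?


Algorithm: bubble sort (with early termination)
Input: [63, 19, 18, 63, 65, 79, 65]
Sorted: [18, 19, 63, 63, 65, 65, 79]

15


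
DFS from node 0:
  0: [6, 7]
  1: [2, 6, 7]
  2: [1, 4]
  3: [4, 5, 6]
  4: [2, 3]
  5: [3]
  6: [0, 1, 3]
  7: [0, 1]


Visit 0, push [7, 6]
Visit 6, push [3, 1]
Visit 1, push [7, 2]
Visit 2, push [4]
Visit 4, push [3]
Visit 3, push [5]
Visit 5, push []
Visit 7, push []

DFS order: [0, 6, 1, 2, 4, 3, 5, 7]


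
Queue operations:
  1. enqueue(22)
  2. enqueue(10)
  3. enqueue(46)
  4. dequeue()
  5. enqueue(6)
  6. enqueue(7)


enqueue(22) -> [22]
enqueue(10) -> [22, 10]
enqueue(46) -> [22, 10, 46]
dequeue()->22, [10, 46]
enqueue(6) -> [10, 46, 6]
enqueue(7) -> [10, 46, 6, 7]

Final queue: [10, 46, 6, 7]


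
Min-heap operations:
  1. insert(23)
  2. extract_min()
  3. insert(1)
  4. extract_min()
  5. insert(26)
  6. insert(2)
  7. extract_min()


insert(23) -> [23]
extract_min()->23, []
insert(1) -> [1]
extract_min()->1, []
insert(26) -> [26]
insert(2) -> [2, 26]
extract_min()->2, [26]

Final heap: [26]
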